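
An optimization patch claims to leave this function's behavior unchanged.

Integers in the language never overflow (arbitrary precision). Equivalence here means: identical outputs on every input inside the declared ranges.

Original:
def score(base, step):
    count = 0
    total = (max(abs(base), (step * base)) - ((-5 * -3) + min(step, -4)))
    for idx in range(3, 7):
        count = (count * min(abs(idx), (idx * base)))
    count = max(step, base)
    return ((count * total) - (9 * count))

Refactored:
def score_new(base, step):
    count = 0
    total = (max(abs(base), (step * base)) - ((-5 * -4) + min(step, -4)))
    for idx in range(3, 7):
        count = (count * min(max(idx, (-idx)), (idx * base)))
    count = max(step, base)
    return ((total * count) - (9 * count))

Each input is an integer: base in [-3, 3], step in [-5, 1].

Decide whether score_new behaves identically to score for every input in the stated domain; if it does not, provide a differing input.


At base=-3, step=-5: score gives 12, score_new gives 27.
verdict: not equivalent; witness: base=-3, step=-5


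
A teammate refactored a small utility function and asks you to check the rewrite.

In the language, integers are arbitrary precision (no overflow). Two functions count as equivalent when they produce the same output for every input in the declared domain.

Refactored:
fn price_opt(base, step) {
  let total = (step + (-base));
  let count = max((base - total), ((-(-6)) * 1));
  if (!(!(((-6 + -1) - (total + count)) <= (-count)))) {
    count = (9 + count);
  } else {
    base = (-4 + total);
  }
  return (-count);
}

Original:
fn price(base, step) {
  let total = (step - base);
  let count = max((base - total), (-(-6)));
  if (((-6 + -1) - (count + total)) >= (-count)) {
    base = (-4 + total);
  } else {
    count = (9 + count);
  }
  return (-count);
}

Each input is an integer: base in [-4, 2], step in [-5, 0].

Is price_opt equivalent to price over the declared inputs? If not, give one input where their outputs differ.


Take base=2, step=-5.
price: total becomes -7; next count becomes 9; next (((-6 + -1) - (count + total)) >= (-count)) evaluates to true; next base becomes -11; next final value -9
price_opt: total becomes -7; next count becomes 9; next (!(!(((-6 + -1) - (total + count)) <= (-count)))) evaluates to true; next count becomes 18; next final value -18
-9 against -18: the behavior changed.
verdict: not equivalent; witness: base=2, step=-5


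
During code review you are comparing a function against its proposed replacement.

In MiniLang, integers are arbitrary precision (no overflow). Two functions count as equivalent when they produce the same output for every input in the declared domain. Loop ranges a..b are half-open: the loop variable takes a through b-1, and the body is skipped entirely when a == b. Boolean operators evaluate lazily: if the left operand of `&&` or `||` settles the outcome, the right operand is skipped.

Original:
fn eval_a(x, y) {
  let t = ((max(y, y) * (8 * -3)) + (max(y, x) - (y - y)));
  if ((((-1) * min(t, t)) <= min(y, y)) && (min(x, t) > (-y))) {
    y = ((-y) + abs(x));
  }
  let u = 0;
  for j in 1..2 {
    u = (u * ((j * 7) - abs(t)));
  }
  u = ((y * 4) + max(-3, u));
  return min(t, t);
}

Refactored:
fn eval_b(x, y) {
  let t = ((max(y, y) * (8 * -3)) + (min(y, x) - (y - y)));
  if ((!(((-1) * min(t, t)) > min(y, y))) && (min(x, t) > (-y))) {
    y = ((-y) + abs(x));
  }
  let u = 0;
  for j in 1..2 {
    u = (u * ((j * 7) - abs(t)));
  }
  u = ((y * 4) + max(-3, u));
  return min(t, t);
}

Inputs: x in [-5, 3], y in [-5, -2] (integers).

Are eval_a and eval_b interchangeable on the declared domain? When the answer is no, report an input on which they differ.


Try x=-5, y=-4.
eval_a: t becomes 92; next ((((-1) * min(t, t)) <= min(y, y)) && (min(x, t) > (-y))) evaluates to false; next u becomes 0; next at j=1:; next u becomes 0; next u becomes -16; next final value 92
eval_b: t becomes 91; next ((!(((-1) * min(t, t)) > min(y, y))) && (min(x, t) > (-y))) evaluates to false; next u becomes 0; next at j=1:; next u becomes 0; next u becomes -16; next final value 91
92 and 91 differ, so these are not the same function on this domain.
verdict: not equivalent; witness: x=-5, y=-4


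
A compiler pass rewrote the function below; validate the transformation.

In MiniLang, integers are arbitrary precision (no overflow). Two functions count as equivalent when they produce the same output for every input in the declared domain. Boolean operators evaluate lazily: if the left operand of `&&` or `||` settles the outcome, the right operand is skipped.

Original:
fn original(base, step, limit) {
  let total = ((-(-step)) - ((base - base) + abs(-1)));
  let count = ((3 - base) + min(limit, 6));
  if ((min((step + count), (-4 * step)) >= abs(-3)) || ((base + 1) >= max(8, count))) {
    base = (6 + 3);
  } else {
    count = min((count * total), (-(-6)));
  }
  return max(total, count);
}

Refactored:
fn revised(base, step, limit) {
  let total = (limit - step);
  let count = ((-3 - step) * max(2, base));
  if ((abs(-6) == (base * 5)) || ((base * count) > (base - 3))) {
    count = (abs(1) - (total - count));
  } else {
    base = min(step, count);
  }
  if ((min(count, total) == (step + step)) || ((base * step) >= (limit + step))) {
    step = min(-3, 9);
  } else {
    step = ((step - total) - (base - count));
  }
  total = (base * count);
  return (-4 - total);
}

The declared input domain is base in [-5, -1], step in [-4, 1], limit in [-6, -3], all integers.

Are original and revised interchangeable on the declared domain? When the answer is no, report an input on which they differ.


Run the pair on base=-5, step=-4, limit=-6.
original: total = -5; count = 2; ((min((step + count), (-4 * step)) >= abs(-3)) || ((base + 1) >= max(8, count))) -> false; count = -10; return -5
revised: total = -2; count = 2; ((abs(-6) == (base * 5)) || ((base * count) > (base - 3))) -> false; base = -4; ((min(count, total) == (step + step)) || ((base * step) >= (limit + step))) -> true; step = -3; total = -8; return 4
-5 vs 4 — the two versions disagree here.
verdict: not equivalent; witness: base=-5, step=-4, limit=-6


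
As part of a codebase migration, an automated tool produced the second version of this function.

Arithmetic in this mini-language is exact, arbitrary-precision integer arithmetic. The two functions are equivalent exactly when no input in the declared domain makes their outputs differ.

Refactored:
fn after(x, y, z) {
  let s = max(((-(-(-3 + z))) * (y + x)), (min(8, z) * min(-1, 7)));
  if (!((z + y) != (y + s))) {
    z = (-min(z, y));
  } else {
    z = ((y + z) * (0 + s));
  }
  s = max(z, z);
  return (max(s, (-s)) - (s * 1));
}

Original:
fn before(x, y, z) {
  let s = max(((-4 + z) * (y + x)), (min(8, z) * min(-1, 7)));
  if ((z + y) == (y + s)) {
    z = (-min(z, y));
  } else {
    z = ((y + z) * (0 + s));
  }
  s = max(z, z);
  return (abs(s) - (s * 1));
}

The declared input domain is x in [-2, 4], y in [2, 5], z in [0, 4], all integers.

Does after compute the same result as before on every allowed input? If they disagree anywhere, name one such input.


Consider the input x=-2, y=3, z=2.
before: s := -2 | ((z + y) == (y + s)): false | z := -10 | s := -10 | result 20
after: s := -1 | (!((z + y) != (y + s))): false | z := -5 | s := -5 | result 10
20 vs 10 — the two versions disagree here.
verdict: not equivalent; witness: x=-2, y=3, z=2


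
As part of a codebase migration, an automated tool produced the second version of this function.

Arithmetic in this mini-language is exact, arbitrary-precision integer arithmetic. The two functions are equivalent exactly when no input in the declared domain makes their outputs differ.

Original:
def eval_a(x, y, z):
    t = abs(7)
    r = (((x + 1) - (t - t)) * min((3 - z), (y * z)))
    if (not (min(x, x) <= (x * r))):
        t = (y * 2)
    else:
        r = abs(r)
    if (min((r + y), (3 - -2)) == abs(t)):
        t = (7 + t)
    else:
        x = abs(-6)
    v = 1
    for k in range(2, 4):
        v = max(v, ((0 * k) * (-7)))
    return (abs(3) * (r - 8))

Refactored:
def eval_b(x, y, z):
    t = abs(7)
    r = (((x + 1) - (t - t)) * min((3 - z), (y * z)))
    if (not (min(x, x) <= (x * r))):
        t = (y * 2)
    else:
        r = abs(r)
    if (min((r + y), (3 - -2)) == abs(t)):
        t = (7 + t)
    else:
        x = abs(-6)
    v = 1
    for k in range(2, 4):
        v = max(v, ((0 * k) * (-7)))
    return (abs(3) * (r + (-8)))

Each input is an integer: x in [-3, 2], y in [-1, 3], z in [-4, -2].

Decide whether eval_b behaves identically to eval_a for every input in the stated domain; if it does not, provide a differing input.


The two versions differ — the changes include arithmetic usage differs.
Spot check at x=-1, y=-1, z=-4 — eval_a: t=7, then r=0, then (not (min(x, x) <= (x * r))) is false, then r=0, then (min((r + y), (3 - -2)) == abs(t)) is false, then x=6, then v=1, then (k=2), then v=1, then (k=3), then v=1, then returns -24. eval_b: t=7, then r=0, then (not (min(x, x) <= (x * r))) is false, then r=0, then (min((r + y), (3 - -2)) == abs(t)) is false, then x=6, then v=1, then (k=2), then v=1, then (k=3), then v=1, then returns -24. Both give -24.
Checked all 90 inputs in the declared domain: the outputs agree on every one.
verdict: equivalent


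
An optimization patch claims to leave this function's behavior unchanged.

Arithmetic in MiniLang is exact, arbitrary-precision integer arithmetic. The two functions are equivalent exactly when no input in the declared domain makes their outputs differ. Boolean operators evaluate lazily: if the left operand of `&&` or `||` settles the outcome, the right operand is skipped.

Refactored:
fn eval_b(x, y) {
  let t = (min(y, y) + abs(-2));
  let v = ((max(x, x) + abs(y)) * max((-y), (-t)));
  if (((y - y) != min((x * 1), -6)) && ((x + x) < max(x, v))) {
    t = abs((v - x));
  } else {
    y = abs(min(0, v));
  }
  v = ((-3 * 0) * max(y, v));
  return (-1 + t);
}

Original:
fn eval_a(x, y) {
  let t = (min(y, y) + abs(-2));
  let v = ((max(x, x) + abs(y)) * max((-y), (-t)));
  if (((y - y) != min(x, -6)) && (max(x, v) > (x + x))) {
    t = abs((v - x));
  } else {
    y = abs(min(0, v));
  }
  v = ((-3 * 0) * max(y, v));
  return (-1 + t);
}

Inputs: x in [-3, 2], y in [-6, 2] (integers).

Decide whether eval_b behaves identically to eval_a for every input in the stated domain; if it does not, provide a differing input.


The two versions differ — the changes include comparison usage differs, and constant usage differs, and arithmetic usage differs.
As a probe, take x=-2, y=2: eval_a runs t=4, then v=0, then (((y - y) != min(x, -6)) && (max(x, v) > (x + x))) is true, then t=2, then v=0, then returns 1; eval_b runs t=4, then v=0, then (((y - y) != min((x * 1), -6)) && ((x + x) < max(x, v))) is true, then t=2, then v=0, then returns 1; both end at 1.
Across all 54 domain points the two functions coincide.
verdict: equivalent


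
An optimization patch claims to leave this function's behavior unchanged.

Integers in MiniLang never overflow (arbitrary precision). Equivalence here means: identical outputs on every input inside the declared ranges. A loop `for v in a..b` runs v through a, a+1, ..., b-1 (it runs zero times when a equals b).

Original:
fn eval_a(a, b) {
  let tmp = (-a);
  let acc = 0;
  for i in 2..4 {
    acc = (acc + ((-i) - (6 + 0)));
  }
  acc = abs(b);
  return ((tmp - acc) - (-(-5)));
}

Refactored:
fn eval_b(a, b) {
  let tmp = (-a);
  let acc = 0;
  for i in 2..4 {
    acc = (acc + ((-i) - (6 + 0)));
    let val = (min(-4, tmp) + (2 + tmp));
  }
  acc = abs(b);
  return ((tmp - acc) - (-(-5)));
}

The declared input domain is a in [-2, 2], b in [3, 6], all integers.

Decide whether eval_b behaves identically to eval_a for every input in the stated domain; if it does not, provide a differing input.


Behavior is preserved: although arithmetic usage differs; statement counts differ; constant usage differs; min/max/abs usage differs; local variable names differ, the outputs never diverge.
Spot check at a=0, b=5 — eval_a: tmp = 0; acc = 0; [i=2]; acc = -8; [i=3]; acc = -17; acc = 5; return -10. eval_b: tmp = 0; acc = 0; [i=2]; acc = -8; val = -2; [i=3]; acc = -17; val = -2; acc = 5; return -10. Both give -10.
Checked all 20 inputs in the declared domain: the outputs agree on every one.
verdict: equivalent


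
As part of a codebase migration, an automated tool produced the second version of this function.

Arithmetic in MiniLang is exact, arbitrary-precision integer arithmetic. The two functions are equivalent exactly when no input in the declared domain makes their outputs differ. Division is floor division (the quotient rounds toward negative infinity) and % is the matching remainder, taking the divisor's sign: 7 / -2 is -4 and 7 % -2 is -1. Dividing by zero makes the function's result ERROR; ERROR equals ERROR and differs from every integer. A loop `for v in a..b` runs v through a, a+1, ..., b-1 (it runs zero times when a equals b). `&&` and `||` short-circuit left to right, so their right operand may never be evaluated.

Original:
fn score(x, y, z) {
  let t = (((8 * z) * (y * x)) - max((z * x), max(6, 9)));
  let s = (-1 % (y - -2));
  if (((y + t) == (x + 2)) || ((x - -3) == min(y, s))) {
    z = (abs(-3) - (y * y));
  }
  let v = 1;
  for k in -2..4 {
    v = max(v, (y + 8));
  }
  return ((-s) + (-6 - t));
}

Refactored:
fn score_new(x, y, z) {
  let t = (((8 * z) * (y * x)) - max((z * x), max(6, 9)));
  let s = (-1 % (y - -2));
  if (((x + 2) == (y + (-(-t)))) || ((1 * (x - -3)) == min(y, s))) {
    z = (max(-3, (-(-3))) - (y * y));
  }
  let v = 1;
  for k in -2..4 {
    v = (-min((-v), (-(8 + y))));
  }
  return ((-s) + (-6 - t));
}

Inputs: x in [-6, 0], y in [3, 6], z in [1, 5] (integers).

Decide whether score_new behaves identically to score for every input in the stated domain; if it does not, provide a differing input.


Reading the diff, among the changes: min/max/abs usage differs, and arithmetic usage differs, and constant usage differs.
One worked example (x=-3, y=6, z=4) — score: t := -585 | s := 7 | (((y + t) == (x + 2)) || ((x - -3) == min(y, s))): false | v := 1 | iter k=-2: | v := 14 | iter k=-1: | v := 14 | iter k=0: | v := 14 | iter k=1: | v := 14 | iter k=2: | v := 14 | iter k=3: | v := 14 | result 572; score_new: t := -585 | s := 7 | (((x + 2) == (y + (-(-t)))) || ((1 * (x - -3)) == min(y, s))): false | v := 1 | iter k=-2: | v := 14 | iter k=-1: | v := 14 | iter k=0: | v := 14 | iter k=1: | v := 14 | iter k=2: | v := 14 | iter k=3: | v := 14 | result 572; agreement on 572.
An exhaustive pass over the 140 declared inputs shows identical outputs.
verdict: equivalent


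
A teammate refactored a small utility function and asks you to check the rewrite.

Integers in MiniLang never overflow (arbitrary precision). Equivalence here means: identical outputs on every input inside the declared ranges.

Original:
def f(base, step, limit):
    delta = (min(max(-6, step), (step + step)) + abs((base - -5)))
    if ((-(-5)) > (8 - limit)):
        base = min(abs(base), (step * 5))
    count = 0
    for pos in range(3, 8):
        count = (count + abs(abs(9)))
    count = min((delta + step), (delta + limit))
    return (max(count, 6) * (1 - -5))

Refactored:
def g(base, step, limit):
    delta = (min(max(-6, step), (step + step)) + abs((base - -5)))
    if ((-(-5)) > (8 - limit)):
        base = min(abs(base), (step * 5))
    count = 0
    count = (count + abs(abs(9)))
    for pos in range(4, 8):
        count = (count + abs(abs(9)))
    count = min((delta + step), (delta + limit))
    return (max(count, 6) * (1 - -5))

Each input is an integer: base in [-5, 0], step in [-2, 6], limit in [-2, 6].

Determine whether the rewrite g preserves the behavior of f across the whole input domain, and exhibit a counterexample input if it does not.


Changes here: statement counts differ; and arithmetic usage differs; and loop structure differs; and min/max/abs usage differs; and constant usage differs; the full 486-point sweep finds no disagreement.
verdict: equivalent


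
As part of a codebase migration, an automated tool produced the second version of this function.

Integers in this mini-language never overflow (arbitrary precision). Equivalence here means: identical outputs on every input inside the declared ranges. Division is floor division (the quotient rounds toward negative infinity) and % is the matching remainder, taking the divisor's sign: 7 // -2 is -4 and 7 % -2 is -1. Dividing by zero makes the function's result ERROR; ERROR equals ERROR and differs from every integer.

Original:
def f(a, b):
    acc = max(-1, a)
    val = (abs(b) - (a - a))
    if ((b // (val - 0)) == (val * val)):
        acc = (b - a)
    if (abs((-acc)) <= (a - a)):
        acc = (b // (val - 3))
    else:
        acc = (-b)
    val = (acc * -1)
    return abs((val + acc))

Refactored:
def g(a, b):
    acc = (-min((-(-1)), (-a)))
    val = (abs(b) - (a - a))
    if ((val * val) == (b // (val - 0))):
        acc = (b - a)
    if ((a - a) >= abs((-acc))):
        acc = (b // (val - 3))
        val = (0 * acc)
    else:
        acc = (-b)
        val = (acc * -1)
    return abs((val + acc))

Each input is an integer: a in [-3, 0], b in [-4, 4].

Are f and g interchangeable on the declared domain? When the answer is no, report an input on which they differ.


On input a=0, b=-4, f returns 0 while g returns 4.
verdict: not equivalent; witness: a=0, b=-4


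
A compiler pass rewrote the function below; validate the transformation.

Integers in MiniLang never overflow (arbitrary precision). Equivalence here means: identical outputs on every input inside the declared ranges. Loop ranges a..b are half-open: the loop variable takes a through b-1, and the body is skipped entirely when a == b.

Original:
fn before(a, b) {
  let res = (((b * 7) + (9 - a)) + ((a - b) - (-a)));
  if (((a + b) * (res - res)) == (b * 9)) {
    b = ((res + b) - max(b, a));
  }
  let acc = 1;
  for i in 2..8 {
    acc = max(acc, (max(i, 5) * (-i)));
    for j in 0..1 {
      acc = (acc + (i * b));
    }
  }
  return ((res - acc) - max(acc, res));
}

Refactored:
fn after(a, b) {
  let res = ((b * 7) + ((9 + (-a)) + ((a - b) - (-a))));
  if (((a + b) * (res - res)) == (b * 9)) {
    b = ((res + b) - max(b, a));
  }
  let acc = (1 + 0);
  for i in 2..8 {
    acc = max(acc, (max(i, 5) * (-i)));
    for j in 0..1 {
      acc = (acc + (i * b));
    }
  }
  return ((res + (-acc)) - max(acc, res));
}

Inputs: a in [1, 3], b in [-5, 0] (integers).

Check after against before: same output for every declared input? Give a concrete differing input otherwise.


The two versions differ — the changes include arithmetic usage differs; and constant usage differs.
As a probe, take a=2, b=-5: before runs res := -19 | (((a + b) * (res - res)) == (b * 9)): false | acc := 1 | iter i=2: | acc := 1 | iter j=0: | acc := -9 | iter i=3: | acc := -9 | iter j=0: | acc := -24 | iter i=4: | acc := -20 | iter j=0: | acc := -40 | iter i=5: | acc := -25 | iter j=0: | acc := -50 | iter i=6: | acc := -36 | iter j=0: | acc := -66 | iter i=7: | acc := -49 | iter j=0: | acc := -84 | result 84; after runs res := -19 | (((a + b) * (res - res)) == (b * 9)): false | acc := 1 | iter i=2: | acc := 1 | iter j=0: | acc := -9 | iter i=3: | acc := -9 | iter j=0: | acc := -24 | iter i=4: | acc := -20 | iter j=0: | acc := -40 | iter i=5: | acc := -25 | iter j=0: | acc := -50 | iter i=6: | acc := -36 | iter j=0: | acc := -66 | iter i=7: | acc := -49 | iter j=0: | acc := -84 | result 84; both end at 84.
Checked all 18 inputs in the declared domain: the outputs agree on every one.
verdict: equivalent


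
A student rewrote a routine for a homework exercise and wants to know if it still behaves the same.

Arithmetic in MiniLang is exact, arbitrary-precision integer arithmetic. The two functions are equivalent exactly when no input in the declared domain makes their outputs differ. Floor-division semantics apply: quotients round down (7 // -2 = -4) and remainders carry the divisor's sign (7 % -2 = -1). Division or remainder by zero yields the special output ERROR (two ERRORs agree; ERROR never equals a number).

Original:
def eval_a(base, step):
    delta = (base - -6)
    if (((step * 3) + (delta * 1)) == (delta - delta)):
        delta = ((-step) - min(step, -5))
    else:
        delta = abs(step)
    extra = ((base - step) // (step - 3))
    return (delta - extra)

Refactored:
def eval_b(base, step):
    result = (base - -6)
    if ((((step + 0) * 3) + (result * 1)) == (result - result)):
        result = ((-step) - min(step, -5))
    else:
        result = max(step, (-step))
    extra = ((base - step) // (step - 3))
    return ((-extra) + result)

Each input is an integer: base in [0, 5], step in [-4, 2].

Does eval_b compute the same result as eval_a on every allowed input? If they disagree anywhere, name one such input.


This is a faithful refactor — min/max/abs usage differs; and local variable names differ; and constant usage differs; and arithmetic usage differs, but the computed results match everywhere.
Tracing base=1, step=-3: eval_a: delta=7, then (((step * 3) + (delta * 1)) == (delta - delta)) is false, then delta=3, then extra=-1, then returns 4 | eval_b: result=7, then ((((step + 0) * 3) + (result * 1)) == (result - result)) is false, then result=3, then extra=-1, then returns 4 — matching result 4.
An exhaustive pass over the 42 declared inputs shows identical outputs.
verdict: equivalent


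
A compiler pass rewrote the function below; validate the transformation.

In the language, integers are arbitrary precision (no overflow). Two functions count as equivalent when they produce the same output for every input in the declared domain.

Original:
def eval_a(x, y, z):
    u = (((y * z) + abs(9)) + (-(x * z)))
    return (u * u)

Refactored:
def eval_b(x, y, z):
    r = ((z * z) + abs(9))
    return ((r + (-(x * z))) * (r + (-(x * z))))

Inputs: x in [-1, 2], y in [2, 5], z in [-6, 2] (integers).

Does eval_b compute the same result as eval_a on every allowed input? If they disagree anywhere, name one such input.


At x=-1, y=2, z=-6: eval_a gives 81, eval_b gives 1521.
verdict: not equivalent; witness: x=-1, y=2, z=-6


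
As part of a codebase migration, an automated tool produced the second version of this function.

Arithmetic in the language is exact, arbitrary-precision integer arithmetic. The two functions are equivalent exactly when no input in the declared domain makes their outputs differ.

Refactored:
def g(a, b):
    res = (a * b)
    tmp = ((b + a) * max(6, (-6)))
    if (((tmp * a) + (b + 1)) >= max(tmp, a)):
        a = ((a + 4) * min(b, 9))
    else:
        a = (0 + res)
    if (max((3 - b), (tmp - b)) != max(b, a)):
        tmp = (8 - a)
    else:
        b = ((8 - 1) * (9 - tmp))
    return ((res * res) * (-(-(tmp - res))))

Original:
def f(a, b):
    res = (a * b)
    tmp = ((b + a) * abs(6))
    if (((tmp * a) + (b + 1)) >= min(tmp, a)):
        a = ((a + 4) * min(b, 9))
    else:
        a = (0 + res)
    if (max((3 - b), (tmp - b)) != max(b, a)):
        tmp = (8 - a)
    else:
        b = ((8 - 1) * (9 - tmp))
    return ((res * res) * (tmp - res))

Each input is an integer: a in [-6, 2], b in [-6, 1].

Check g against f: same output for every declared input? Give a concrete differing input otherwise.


Evaluate both at a=1, b=-1.
f: res=-1, then tmp=0, then (((tmp * a) + (b + 1)) >= min(tmp, a)) is true, then a=-5, then (max((3 - b), (tmp - b)) != max(b, a)) is true, then tmp=13, then returns 14
g: res=-1, then tmp=0, then (((tmp * a) + (b + 1)) >= max(tmp, a)) is false, then a=-1, then (max((3 - b), (tmp - b)) != max(b, a)) is true, then tmp=9, then returns 10
14 != 10, so the rewrite changes behavior.
verdict: not equivalent; witness: a=1, b=-1


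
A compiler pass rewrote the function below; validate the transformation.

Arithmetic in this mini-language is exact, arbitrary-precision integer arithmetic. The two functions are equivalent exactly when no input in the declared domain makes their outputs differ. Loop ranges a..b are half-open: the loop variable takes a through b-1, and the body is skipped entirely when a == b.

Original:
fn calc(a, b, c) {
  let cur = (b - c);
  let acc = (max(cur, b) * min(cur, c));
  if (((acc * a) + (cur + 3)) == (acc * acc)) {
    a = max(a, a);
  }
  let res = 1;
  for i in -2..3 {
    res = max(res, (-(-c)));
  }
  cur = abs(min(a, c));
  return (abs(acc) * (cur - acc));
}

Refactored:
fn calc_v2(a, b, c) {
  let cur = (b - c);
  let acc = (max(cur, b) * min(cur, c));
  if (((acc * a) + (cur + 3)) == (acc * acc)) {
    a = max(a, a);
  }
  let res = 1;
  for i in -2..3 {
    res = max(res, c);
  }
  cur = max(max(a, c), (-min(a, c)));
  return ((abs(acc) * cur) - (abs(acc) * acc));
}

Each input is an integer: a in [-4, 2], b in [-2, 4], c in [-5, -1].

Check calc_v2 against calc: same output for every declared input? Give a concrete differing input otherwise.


Evaluate both at a=2, b=-2, c=-1.
calc: cur=-1, then acc=1, then (((acc * a) + (cur + 3)) == (acc * acc)) is false, then res=1, then (i=-2), then res=1, then (i=-1), then res=1, then (i=0), then res=1, then (i=1), then res=1, then (i=2), then res=1, then cur=1, then returns 0
calc_v2: cur=-1, then acc=1, then (((acc * a) + (cur + 3)) == (acc * acc)) is false, then res=1, then (i=-2), then res=1, then (i=-1), then res=1, then (i=0), then res=1, then (i=1), then res=1, then (i=2), then res=1, then cur=2, then returns 1
0 vs 1 — the two versions disagree here.
verdict: not equivalent; witness: a=2, b=-2, c=-1


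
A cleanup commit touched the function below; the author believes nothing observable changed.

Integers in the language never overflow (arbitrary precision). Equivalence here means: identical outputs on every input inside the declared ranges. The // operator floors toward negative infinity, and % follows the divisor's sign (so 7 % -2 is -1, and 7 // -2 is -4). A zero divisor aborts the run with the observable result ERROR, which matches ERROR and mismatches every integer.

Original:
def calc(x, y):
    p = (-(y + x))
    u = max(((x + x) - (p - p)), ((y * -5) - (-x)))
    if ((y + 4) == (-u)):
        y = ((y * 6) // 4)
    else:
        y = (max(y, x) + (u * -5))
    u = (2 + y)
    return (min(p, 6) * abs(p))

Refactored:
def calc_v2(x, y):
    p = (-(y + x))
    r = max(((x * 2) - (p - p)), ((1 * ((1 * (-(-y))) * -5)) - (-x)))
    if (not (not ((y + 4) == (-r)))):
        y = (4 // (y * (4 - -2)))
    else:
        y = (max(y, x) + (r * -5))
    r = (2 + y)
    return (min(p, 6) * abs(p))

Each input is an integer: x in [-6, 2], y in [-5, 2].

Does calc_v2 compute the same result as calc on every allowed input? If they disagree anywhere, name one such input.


Evaluate both at x=-4, y=0.
calc: p = 4; u = -4; ((y + 4) == (-u)) -> true; y = 0; u = 2; return 16
calc_v2: p = 4; r = -4; (not (not ((y + 4) == (-r)))) -> true; division by zero -> ERROR
16 vs ERROR — the two versions disagree here.
verdict: not equivalent; witness: x=-4, y=0


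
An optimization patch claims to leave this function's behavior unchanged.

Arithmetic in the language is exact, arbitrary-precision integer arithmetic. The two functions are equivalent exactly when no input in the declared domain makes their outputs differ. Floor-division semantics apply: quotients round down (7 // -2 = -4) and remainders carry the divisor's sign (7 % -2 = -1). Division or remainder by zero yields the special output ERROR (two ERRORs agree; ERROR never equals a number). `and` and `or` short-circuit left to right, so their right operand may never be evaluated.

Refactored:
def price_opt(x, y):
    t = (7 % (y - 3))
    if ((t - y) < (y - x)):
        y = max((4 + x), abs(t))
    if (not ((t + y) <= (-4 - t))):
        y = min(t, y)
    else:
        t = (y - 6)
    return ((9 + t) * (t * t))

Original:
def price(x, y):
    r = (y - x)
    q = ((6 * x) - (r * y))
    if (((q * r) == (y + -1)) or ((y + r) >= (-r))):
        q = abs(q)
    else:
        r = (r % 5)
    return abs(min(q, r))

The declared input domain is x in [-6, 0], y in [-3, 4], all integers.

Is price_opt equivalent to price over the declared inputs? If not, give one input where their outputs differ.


These are not equivalent — on x=-6, y=-3 the outputs split (3 vs 8).
price: r = 3; q = -27; (((q * r) == (y + -1)) or ((y + r) >= (-r))) -> true; q = 27; return 3
price_opt: t = -5; ((t - y) < (y - x)) -> true; y = 5; (not ((t + y) <= (-4 - t))) -> false; t = -1; return 8
verdict: not equivalent; witness: x=-6, y=-3


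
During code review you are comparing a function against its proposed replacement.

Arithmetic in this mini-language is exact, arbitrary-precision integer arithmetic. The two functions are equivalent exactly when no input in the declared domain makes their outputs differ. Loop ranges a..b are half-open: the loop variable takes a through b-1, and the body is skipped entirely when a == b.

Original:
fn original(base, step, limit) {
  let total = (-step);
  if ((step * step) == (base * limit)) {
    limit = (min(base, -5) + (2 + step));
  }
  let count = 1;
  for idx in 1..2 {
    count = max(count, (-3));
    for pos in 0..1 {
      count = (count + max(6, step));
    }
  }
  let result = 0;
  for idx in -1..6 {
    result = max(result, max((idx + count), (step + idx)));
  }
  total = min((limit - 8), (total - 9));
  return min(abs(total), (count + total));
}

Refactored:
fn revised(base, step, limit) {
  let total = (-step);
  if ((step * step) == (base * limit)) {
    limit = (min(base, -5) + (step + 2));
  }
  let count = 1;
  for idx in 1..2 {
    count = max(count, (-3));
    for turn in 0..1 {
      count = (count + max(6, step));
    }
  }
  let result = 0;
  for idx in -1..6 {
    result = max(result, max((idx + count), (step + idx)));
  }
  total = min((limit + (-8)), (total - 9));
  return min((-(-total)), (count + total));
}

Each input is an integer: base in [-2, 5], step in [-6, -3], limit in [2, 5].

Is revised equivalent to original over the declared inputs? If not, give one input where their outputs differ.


Not equivalent: base=-2, step=-6, limit=2 separates them (1 vs -6).
original: total := 6 | ((step * step) == (base * limit)): false | count := 1 | iter idx=1: | count := 1 | iter pos=0: | count := 7 | result := 0 | iter idx=-1: | result := 6 | iter idx=0: | result := 7 | iter idx=1: | result := 8 | iter idx=2: | result := 9 | iter idx=3: | result := 10 | iter idx=4: | result := 11 | iter idx=5: | result := 12 | total := -6 | result 1
revised: total := 6 | ((step * step) == (base * limit)): false | count := 1 | iter idx=1: | count := 1 | iter turn=0: | count := 7 | result := 0 | iter idx=-1: | result := 6 | iter idx=0: | result := 7 | iter idx=1: | result := 8 | iter idx=2: | result := 9 | iter idx=3: | result := 10 | iter idx=4: | result := 11 | iter idx=5: | result := 12 | total := -6 | result -6
verdict: not equivalent; witness: base=-2, step=-6, limit=2


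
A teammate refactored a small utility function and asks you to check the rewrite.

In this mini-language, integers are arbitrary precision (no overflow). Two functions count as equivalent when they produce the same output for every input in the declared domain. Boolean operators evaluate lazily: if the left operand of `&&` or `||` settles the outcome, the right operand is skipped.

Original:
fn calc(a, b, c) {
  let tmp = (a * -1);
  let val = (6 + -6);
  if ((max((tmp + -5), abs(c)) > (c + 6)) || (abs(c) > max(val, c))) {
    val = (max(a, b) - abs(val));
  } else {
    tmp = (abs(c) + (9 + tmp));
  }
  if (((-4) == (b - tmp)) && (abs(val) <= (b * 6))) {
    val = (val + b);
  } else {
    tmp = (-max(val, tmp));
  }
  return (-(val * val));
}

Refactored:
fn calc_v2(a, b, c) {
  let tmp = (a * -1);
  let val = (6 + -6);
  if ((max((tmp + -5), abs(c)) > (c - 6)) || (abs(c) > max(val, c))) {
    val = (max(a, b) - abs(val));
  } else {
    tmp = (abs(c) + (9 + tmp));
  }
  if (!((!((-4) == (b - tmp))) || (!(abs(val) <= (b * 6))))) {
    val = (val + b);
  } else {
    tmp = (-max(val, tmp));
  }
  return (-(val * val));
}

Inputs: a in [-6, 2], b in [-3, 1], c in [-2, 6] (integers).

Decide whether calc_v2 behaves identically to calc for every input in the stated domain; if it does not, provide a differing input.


Evaluate both at a=-6, b=-3, c=0.
calc: tmp := 6 | val := 0 | ((max((tmp + -5), abs(c)) > (c + 6)) || (abs(c) > max(val, c))): false | tmp := 15 | (((-4) == (b - tmp)) && (abs(val) <= (b * 6))): false | tmp := -15 | result 0
calc_v2: tmp := 6 | val := 0 | ((max((tmp + -5), abs(c)) > (c - 6)) || (abs(c) > max(val, c))): true | val := -3 | (!((!((-4) == (b - tmp))) || (!(abs(val) <= (b * 6))))): false | tmp := -6 | result -9
0 != -9, so the rewrite changes behavior.
verdict: not equivalent; witness: a=-6, b=-3, c=0


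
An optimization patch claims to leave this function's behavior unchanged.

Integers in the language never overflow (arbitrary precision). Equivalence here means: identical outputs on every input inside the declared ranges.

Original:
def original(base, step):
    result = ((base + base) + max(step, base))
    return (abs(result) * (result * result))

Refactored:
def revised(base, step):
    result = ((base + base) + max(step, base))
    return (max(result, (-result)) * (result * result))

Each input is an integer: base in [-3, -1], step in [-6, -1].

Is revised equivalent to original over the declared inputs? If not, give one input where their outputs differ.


Although min/max/abs usage differs, 18/18 inputs agree.
verdict: equivalent


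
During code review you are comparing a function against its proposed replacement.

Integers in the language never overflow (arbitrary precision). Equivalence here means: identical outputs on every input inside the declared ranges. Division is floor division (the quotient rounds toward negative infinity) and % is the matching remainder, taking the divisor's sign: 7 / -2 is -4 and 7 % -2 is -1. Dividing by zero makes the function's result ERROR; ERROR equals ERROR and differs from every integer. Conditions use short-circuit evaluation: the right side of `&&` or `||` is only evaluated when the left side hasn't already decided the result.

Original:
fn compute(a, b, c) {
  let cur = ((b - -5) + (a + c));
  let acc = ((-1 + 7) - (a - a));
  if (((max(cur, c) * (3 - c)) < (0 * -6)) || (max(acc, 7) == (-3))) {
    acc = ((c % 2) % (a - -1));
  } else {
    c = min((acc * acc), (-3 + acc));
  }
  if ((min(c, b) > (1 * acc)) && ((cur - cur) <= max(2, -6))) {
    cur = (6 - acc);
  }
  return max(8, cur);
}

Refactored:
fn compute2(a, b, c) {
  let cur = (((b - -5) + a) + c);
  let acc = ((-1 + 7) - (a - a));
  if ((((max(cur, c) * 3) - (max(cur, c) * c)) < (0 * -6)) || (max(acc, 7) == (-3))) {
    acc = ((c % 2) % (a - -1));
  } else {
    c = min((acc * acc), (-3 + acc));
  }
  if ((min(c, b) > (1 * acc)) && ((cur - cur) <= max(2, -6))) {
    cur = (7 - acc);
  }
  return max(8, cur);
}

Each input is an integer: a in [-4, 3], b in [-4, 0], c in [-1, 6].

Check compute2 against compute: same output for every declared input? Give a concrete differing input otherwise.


The rewrite breaks on a=-4, b=-1, c=-1, where the results are 8 and 9.
compute: cur := -1 | acc := 6 | (((max(cur, c) * (3 - c)) < (0 * -6)) || (max(acc, 7) == (-3))): true | acc := -2 | ((min(c, b) > (1 * acc)) && ((cur - cur) <= max(2, -6))): true | cur := 8 | result 8
compute2: cur := -1 | acc := 6 | ((((max(cur, c) * 3) - (max(cur, c) * c)) < (0 * -6)) || (max(acc, 7) == (-3))): true | acc := -2 | ((min(c, b) > (1 * acc)) && ((cur - cur) <= max(2, -6))): true | cur := 9 | result 9
verdict: not equivalent; witness: a=-4, b=-1, c=-1


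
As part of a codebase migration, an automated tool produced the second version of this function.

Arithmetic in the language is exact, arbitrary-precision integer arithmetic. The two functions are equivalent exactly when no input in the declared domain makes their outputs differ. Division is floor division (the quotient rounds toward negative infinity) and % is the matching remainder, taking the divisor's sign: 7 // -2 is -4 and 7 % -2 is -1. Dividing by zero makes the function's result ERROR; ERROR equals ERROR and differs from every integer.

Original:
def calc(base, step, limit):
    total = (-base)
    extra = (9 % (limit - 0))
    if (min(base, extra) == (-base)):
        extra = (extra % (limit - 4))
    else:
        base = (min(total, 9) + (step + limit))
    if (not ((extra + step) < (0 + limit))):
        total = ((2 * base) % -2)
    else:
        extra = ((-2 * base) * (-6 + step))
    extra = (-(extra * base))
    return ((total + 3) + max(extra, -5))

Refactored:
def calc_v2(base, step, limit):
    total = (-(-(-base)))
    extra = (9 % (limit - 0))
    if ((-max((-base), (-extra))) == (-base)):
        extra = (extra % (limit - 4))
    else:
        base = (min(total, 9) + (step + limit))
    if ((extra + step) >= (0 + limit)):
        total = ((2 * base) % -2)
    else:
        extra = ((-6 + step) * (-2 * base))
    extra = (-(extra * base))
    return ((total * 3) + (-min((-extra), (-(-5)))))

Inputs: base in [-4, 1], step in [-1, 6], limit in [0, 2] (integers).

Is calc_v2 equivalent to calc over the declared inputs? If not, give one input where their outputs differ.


Run the pair on base=-4, step=-1, limit=1.
calc: total = 4; extra = 0; (min(base, extra) == (-base)) -> false; base = 4; (not ((extra + step) < (0 + limit))) -> false; extra = 56; extra = -224; return 2
calc_v2: total = 4; extra = 0; ((-max((-base), (-extra))) == (-base)) -> false; base = 4; ((extra + step) >= (0 + limit)) -> false; extra = 56; extra = -224; return 7
2 against 7: the behavior changed.
verdict: not equivalent; witness: base=-4, step=-1, limit=1


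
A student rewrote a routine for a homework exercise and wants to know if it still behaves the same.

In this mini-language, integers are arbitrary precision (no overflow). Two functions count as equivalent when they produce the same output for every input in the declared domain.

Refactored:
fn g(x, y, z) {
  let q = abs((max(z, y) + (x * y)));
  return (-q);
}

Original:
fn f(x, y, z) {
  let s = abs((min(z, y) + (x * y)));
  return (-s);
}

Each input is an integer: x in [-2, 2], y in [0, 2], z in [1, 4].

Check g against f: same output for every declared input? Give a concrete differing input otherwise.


There is a counterexample at x=-2, y=0, z=1: 0 on one side, -1 on the other.
f: s=0, then returns 0
g: q=1, then returns -1
verdict: not equivalent; witness: x=-2, y=0, z=1


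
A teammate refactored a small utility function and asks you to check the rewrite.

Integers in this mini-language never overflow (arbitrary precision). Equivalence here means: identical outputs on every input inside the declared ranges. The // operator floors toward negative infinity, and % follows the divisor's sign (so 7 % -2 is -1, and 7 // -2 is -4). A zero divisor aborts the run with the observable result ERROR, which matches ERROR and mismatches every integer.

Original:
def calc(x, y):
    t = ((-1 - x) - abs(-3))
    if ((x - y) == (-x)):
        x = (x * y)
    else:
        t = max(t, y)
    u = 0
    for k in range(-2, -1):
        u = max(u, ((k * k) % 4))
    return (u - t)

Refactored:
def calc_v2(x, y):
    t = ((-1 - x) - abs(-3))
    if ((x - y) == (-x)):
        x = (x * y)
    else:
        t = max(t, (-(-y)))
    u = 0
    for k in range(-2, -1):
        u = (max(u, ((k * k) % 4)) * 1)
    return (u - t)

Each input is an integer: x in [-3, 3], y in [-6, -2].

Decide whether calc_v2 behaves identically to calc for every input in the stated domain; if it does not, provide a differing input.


Comparing the listings, the differences include: arithmetic usage differs; and constant usage differs.
One worked example (x=-3, y=-4) — calc: t=-1, then ((x - y) == (-x)) is false, then t=-1, then u=0, then (k=-2), then u=0, then returns 1; calc_v2: t=-1, then ((x - y) == (-x)) is false, then t=-1, then u=0, then (k=-2), then u=0, then returns 1; agreement on 1.
Sweeping the whole domain (35 inputs) finds no disagreement.
verdict: equivalent


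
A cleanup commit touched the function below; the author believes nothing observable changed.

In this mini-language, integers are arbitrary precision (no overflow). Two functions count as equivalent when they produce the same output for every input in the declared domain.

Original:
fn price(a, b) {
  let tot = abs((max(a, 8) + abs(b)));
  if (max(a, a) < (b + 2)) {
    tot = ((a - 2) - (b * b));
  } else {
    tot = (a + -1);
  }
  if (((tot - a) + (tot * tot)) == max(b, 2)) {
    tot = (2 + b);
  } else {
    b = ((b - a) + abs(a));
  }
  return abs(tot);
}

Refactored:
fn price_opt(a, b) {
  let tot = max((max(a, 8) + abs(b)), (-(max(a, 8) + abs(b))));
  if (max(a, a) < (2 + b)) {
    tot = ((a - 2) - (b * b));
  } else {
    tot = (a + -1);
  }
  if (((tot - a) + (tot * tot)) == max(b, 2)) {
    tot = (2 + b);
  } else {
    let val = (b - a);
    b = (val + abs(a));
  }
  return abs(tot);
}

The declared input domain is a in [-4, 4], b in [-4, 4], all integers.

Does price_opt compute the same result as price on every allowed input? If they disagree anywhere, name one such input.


Differences: arithmetic usage differs; constant usage differs; min/max/abs usage differs; statement counts differ; local variable names differ — yet all 81 inputs agree.
verdict: equivalent
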